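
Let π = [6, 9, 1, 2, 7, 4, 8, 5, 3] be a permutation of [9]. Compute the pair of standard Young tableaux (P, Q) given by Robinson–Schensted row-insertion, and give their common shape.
P = [1, 2, 3, 5] / [4, 7, 8] / [6] / [9];  Q = [1, 2, 5, 7] / [3, 4, 8] / [6] / [9];  common shape = (4, 3, 1, 1)

Row-insert the values π_1, π_2, … into P one at a time, bumping the leftmost entry strictly greater than the inserted value down to the next row. The recording tableau Q records, in position (i, j), the step at which that cell was added to P.
  Insert 6 (step 1): P = [6];  Q = [1]
  Insert 9 (step 2): P = [6, 9];  Q = [1, 2]
  Insert 1 (step 3): P = [1, 9] / [6];  Q = [1, 2] / [3]
  Insert 2 (step 4): P = [1, 2] / [6, 9];  Q = [1, 2] / [3, 4]
  Insert 7 (step 5): P = [1, 2, 7] / [6, 9];  Q = [1, 2, 5] / [3, 4]
  Insert 4 (step 6): P = [1, 2, 4] / [6, 7] / [9];  Q = [1, 2, 5] / [3, 4] / [6]
  Insert 8 (step 7): P = [1, 2, 4, 8] / [6, 7] / [9];  Q = [1, 2, 5, 7] / [3, 4] / [6]
  Insert 5 (step 8): P = [1, 2, 4, 5] / [6, 7, 8] / [9];  Q = [1, 2, 5, 7] / [3, 4, 8] / [6]
  Insert 3 (step 9): P = [1, 2, 3, 5] / [4, 7, 8] / [6] / [9];  Q = [1, 2, 5, 7] / [3, 4, 8] / [6] / [9]
Final shape: (4, 3, 1, 1).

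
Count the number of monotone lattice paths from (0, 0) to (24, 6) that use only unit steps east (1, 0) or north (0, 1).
Number of paths = 593775

A monotone lattice path from (0, 0) to (24, 6) consists of 24 east steps and 6 north steps in some order, so it is determined by which 24 of the 30 steps are east. The count is C(30, 24) = 593775.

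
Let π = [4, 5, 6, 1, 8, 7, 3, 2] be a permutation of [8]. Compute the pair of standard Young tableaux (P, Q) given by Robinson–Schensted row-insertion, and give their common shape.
P = [1, 2, 6, 7] / [3, 5] / [4] / [8];  Q = [1, 2, 3, 5] / [4, 6] / [7] / [8];  common shape = (4, 2, 1, 1)

Row-insert the values π_1, π_2, … into P one at a time, bumping the leftmost entry strictly greater than the inserted value down to the next row. The recording tableau Q records, in position (i, j), the step at which that cell was added to P.
  Insert 4 (step 1): P = [4];  Q = [1]
  Insert 5 (step 2): P = [4, 5];  Q = [1, 2]
  Insert 6 (step 3): P = [4, 5, 6];  Q = [1, 2, 3]
  Insert 1 (step 4): P = [1, 5, 6] / [4];  Q = [1, 2, 3] / [4]
  Insert 8 (step 5): P = [1, 5, 6, 8] / [4];  Q = [1, 2, 3, 5] / [4]
  Insert 7 (step 6): P = [1, 5, 6, 7] / [4, 8];  Q = [1, 2, 3, 5] / [4, 6]
  Insert 3 (step 7): P = [1, 3, 6, 7] / [4, 5] / [8];  Q = [1, 2, 3, 5] / [4, 6] / [7]
  Insert 2 (step 8): P = [1, 2, 6, 7] / [3, 5] / [4] / [8];  Q = [1, 2, 3, 5] / [4, 6] / [7] / [8]
Final shape: (4, 2, 1, 1).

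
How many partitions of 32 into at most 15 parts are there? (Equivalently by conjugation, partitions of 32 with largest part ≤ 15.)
p(32, parts ≤ 15) = 7434

Use the recurrence p(n, m) = p(n, m−1) + p(n−m, m): either the largest part is < m (count p(n, m−1)) or the largest part is exactly m (remove one copy of m, count p(n−m, m)). With p(0, ·) = 1 this gives p(32, parts ≤ 15) = 7434. (By conjugating Young diagrams, this also counts partitions of 32 into at most 15 parts.)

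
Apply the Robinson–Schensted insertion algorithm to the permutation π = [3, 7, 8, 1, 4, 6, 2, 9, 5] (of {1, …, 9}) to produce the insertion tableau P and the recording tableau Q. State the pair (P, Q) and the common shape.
P = [1, 2, 5, 9] / [3, 4, 6] / [7, 8];  Q = [1, 2, 3, 8] / [4, 5, 6] / [7, 9];  common shape = (4, 3, 2)

Row-insert the values π_1, π_2, … into P one at a time, bumping the leftmost entry strictly greater than the inserted value down to the next row. The recording tableau Q records, in position (i, j), the step at which that cell was added to P.
  Insert 3 (step 1): P = [3];  Q = [1]
  Insert 7 (step 2): P = [3, 7];  Q = [1, 2]
  Insert 8 (step 3): P = [3, 7, 8];  Q = [1, 2, 3]
  Insert 1 (step 4): P = [1, 7, 8] / [3];  Q = [1, 2, 3] / [4]
  Insert 4 (step 5): P = [1, 4, 8] / [3, 7];  Q = [1, 2, 3] / [4, 5]
  Insert 6 (step 6): P = [1, 4, 6] / [3, 7, 8];  Q = [1, 2, 3] / [4, 5, 6]
  Insert 2 (step 7): P = [1, 2, 6] / [3, 4, 8] / [7];  Q = [1, 2, 3] / [4, 5, 6] / [7]
  Insert 9 (step 8): P = [1, 2, 6, 9] / [3, 4, 8] / [7];  Q = [1, 2, 3, 8] / [4, 5, 6] / [7]
  Insert 5 (step 9): P = [1, 2, 5, 9] / [3, 4, 6] / [7, 8];  Q = [1, 2, 3, 8] / [4, 5, 6] / [7, 9]
Final shape: (4, 3, 2).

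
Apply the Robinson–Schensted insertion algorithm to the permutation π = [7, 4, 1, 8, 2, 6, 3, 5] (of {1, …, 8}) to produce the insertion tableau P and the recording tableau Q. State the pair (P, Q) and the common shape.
P = [1, 2, 3, 5] / [4, 6] / [7, 8];  Q = [1, 4, 6, 8] / [2, 5] / [3, 7];  common shape = (4, 2, 2)

Row-insert the values π_1, π_2, … into P one at a time, bumping the leftmost entry strictly greater than the inserted value down to the next row. The recording tableau Q records, in position (i, j), the step at which that cell was added to P.
  Insert 7 (step 1): P = [7];  Q = [1]
  Insert 4 (step 2): P = [4] / [7];  Q = [1] / [2]
  Insert 1 (step 3): P = [1] / [4] / [7];  Q = [1] / [2] / [3]
  Insert 8 (step 4): P = [1, 8] / [4] / [7];  Q = [1, 4] / [2] / [3]
  Insert 2 (step 5): P = [1, 2] / [4, 8] / [7];  Q = [1, 4] / [2, 5] / [3]
  Insert 6 (step 6): P = [1, 2, 6] / [4, 8] / [7];  Q = [1, 4, 6] / [2, 5] / [3]
  Insert 3 (step 7): P = [1, 2, 3] / [4, 6] / [7, 8];  Q = [1, 4, 6] / [2, 5] / [3, 7]
  Insert 5 (step 8): P = [1, 2, 3, 5] / [4, 6] / [7, 8];  Q = [1, 4, 6, 8] / [2, 5] / [3, 7]
Final shape: (4, 2, 2).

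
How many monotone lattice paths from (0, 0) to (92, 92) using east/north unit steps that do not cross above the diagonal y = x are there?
C_92 = 15487357822491889407128326963778343232013931127835600

These NE paths below the diagonal are counted by the Catalan number C_n = (1/(n + 1)) · C(2n, n). For n = 92: C_92 = (1/93) · C(184, 92) = 1440324277491745714862934407631385920577295594888710800/93 = 15487357822491889407128326963778343232013931127835600.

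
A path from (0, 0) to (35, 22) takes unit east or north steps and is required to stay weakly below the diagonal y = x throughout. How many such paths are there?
Number of paths = 1356968880100470

By the reflection principle (André's argument), the number of monotone paths to (35, 22) with n ≤ m that never go above y = x is C(57, 35) − C(57, 36) = 3489348548829780 − 2132379668729310 = 1356968880100470.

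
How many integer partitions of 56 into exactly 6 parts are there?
p(56, 6 parts) = 9192

Partitions of n into exactly k parts are in bijection with partitions of n − k into at most k parts (subtract 1 from each part). So p(56, exactly 6) = p(50, parts ≤ 6). Computing via the recurrence p(m, j) = p(m, j−1) + p(m−j, j) gives 9192.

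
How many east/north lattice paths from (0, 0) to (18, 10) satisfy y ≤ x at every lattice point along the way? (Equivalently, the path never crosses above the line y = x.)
Number of paths = 6216210

By the reflection principle (André's argument), the number of monotone paths to (18, 10) with n ≤ m that never go above y = x is C(28, 18) − C(28, 19) = 13123110 − 6906900 = 6216210.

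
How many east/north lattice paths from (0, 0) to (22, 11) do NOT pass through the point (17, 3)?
Number of paths = 192069540

Total paths from (0, 0) to (22, 11): C(33, 22) = 193536720. Paths through (17, 3): (paths (0, 0) → (17, 3)) × (paths (17, 3) → (22, 11)) = C(20, 17) · C(13, 5) = 1140 · 1287 = 1467180. Avoidance count = 193536720 − 1467180 = 192069540.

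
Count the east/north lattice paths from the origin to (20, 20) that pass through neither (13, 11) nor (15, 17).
Number of paths = 81524122932

Inclusion–exclusion. Total paths: C(40, 20) = 137846528820. Through P₁: C(24, 13)·C(16, 7) = 28555887360. Through P₂: C(32, 15)·C(8, 5) = 31680472320. Since P₁ is strictly southwest of P₂, a monotone path through both must visit P₁ then P₂; paths through both = C(24, 13)·C(8, 2)·C(8, 5) = 3913953792. Avoid both = 137846528820 − 28555887360 − 31680472320 + 3913953792 = 81524122932.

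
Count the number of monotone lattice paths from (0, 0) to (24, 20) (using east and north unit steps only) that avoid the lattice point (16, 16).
Number of paths = 1463504557020

Total paths from (0, 0) to (24, 20): C(44, 24) = 1761039350070. Paths through (16, 16): (paths (0, 0) → (16, 16)) × (paths (16, 16) → (24, 20)) = C(32, 16) · C(12, 8) = 601080390 · 495 = 297534793050. Avoidance count = 1761039350070 − 297534793050 = 1463504557020.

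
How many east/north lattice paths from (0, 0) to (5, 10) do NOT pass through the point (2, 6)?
Number of paths = 2023

Total paths from (0, 0) to (5, 10): C(15, 5) = 3003. Paths through (2, 6): (paths (0, 0) → (2, 6)) × (paths (2, 6) → (5, 10)) = C(8, 2) · C(7, 3) = 28 · 35 = 980. Avoidance count = 3003 − 980 = 2023.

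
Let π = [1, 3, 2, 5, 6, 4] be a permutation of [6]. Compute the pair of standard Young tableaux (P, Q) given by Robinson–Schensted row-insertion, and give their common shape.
P = [1, 2, 4, 6] / [3, 5];  Q = [1, 2, 4, 5] / [3, 6];  common shape = (4, 2)

Row-insert the values π_1, π_2, … into P one at a time, bumping the leftmost entry strictly greater than the inserted value down to the next row. The recording tableau Q records, in position (i, j), the step at which that cell was added to P.
  Insert 1 (step 1): P = [1];  Q = [1]
  Insert 3 (step 2): P = [1, 3];  Q = [1, 2]
  Insert 2 (step 3): P = [1, 2] / [3];  Q = [1, 2] / [3]
  Insert 5 (step 4): P = [1, 2, 5] / [3];  Q = [1, 2, 4] / [3]
  Insert 6 (step 5): P = [1, 2, 5, 6] / [3];  Q = [1, 2, 4, 5] / [3]
  Insert 4 (step 6): P = [1, 2, 4, 6] / [3, 5];  Q = [1, 2, 4, 5] / [3, 6]
Final shape: (4, 2).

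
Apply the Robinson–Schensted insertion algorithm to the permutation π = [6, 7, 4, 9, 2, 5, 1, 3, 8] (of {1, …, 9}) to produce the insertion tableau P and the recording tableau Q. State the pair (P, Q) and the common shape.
P = [1, 3, 8] / [2, 5, 9] / [4, 7] / [6];  Q = [1, 2, 4] / [3, 6, 9] / [5, 8] / [7];  common shape = (3, 3, 2, 1)

Row-insert the values π_1, π_2, … into P one at a time, bumping the leftmost entry strictly greater than the inserted value down to the next row. The recording tableau Q records, in position (i, j), the step at which that cell was added to P.
  Insert 6 (step 1): P = [6];  Q = [1]
  Insert 7 (step 2): P = [6, 7];  Q = [1, 2]
  Insert 4 (step 3): P = [4, 7] / [6];  Q = [1, 2] / [3]
  Insert 9 (step 4): P = [4, 7, 9] / [6];  Q = [1, 2, 4] / [3]
  Insert 2 (step 5): P = [2, 7, 9] / [4] / [6];  Q = [1, 2, 4] / [3] / [5]
  Insert 5 (step 6): P = [2, 5, 9] / [4, 7] / [6];  Q = [1, 2, 4] / [3, 6] / [5]
  Insert 1 (step 7): P = [1, 5, 9] / [2, 7] / [4] / [6];  Q = [1, 2, 4] / [3, 6] / [5] / [7]
  Insert 3 (step 8): P = [1, 3, 9] / [2, 5] / [4, 7] / [6];  Q = [1, 2, 4] / [3, 6] / [5, 8] / [7]
  Insert 8 (step 9): P = [1, 3, 8] / [2, 5, 9] / [4, 7] / [6];  Q = [1, 2, 4] / [3, 6, 9] / [5, 8] / [7]
Final shape: (3, 3, 2, 1).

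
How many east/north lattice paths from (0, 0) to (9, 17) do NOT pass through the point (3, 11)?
Number of paths = 2788214

Total paths from (0, 0) to (9, 17): C(26, 9) = 3124550. Paths through (3, 11): (paths (0, 0) → (3, 11)) × (paths (3, 11) → (9, 17)) = C(14, 3) · C(12, 6) = 364 · 924 = 336336. Avoidance count = 3124550 − 336336 = 2788214.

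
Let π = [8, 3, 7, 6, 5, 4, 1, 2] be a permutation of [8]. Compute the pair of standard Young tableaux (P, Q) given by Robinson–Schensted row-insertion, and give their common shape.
P = [1, 2] / [3, 4] / [5] / [6] / [7] / [8];  Q = [1, 3] / [2, 8] / [4] / [5] / [6] / [7];  common shape = (2, 2, 1, 1, 1, 1)

Row-insert the values π_1, π_2, … into P one at a time, bumping the leftmost entry strictly greater than the inserted value down to the next row. The recording tableau Q records, in position (i, j), the step at which that cell was added to P.
  Insert 8 (step 1): P = [8];  Q = [1]
  Insert 3 (step 2): P = [3] / [8];  Q = [1] / [2]
  Insert 7 (step 3): P = [3, 7] / [8];  Q = [1, 3] / [2]
  Insert 6 (step 4): P = [3, 6] / [7] / [8];  Q = [1, 3] / [2] / [4]
  Insert 5 (step 5): P = [3, 5] / [6] / [7] / [8];  Q = [1, 3] / [2] / [4] / [5]
  Insert 4 (step 6): P = [3, 4] / [5] / [6] / [7] / [8];  Q = [1, 3] / [2] / [4] / [5] / [6]
  Insert 1 (step 7): P = [1, 4] / [3] / [5] / [6] / [7] / [8];  Q = [1, 3] / [2] / [4] / [5] / [6] / [7]
  Insert 2 (step 8): P = [1, 2] / [3, 4] / [5] / [6] / [7] / [8];  Q = [1, 3] / [2, 8] / [4] / [5] / [6] / [7]
Final shape: (2, 2, 1, 1, 1, 1).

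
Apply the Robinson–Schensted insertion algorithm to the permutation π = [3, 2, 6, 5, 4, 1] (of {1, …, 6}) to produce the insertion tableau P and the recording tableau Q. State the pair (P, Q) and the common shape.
P = [1, 4] / [2, 5] / [3] / [6];  Q = [1, 3] / [2, 4] / [5] / [6];  common shape = (2, 2, 1, 1)

Row-insert the values π_1, π_2, … into P one at a time, bumping the leftmost entry strictly greater than the inserted value down to the next row. The recording tableau Q records, in position (i, j), the step at which that cell was added to P.
  Insert 3 (step 1): P = [3];  Q = [1]
  Insert 2 (step 2): P = [2] / [3];  Q = [1] / [2]
  Insert 6 (step 3): P = [2, 6] / [3];  Q = [1, 3] / [2]
  Insert 5 (step 4): P = [2, 5] / [3, 6];  Q = [1, 3] / [2, 4]
  Insert 4 (step 5): P = [2, 4] / [3, 5] / [6];  Q = [1, 3] / [2, 4] / [5]
  Insert 1 (step 6): P = [1, 4] / [2, 5] / [3] / [6];  Q = [1, 3] / [2, 4] / [5] / [6]
Final shape: (2, 2, 1, 1).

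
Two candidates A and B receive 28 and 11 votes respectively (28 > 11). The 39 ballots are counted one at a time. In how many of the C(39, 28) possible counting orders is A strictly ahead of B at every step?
Strict-lead orderings = 730588532

Total orderings of the 39 votes with 28 for A: C(39, 28) = 1676056044. By the Bertrand ballot formula (Cycle Lemma / reflection principle), the number of orderings in which A is strictly ahead of B throughout is (p − q)/(p + q) · C(p + q, p) = (28 − 11)/(28 + 11) · 1676056044 = 730588532.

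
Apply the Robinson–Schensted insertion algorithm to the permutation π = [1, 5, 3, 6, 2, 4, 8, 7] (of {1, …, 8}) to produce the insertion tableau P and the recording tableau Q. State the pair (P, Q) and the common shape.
P = [1, 2, 4, 7] / [3, 6, 8] / [5];  Q = [1, 2, 4, 7] / [3, 6, 8] / [5];  common shape = (4, 3, 1)

Row-insert the values π_1, π_2, … into P one at a time, bumping the leftmost entry strictly greater than the inserted value down to the next row. The recording tableau Q records, in position (i, j), the step at which that cell was added to P.
  Insert 1 (step 1): P = [1];  Q = [1]
  Insert 5 (step 2): P = [1, 5];  Q = [1, 2]
  Insert 3 (step 3): P = [1, 3] / [5];  Q = [1, 2] / [3]
  Insert 6 (step 4): P = [1, 3, 6] / [5];  Q = [1, 2, 4] / [3]
  Insert 2 (step 5): P = [1, 2, 6] / [3] / [5];  Q = [1, 2, 4] / [3] / [5]
  Insert 4 (step 6): P = [1, 2, 4] / [3, 6] / [5];  Q = [1, 2, 4] / [3, 6] / [5]
  Insert 8 (step 7): P = [1, 2, 4, 8] / [3, 6] / [5];  Q = [1, 2, 4, 7] / [3, 6] / [5]
  Insert 7 (step 8): P = [1, 2, 4, 7] / [3, 6, 8] / [5];  Q = [1, 2, 4, 7] / [3, 6, 8] / [5]
Final shape: (4, 3, 1).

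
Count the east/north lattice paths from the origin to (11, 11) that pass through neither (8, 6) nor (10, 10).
Number of paths = 257842

Inclusion–exclusion. Total paths: C(22, 11) = 705432. Through P₁: C(14, 8)·C(8, 3) = 168168. Through P₂: C(20, 10)·C(2, 1) = 369512. Since P₁ is strictly southwest of P₂, a monotone path through both must visit P₁ then P₂; paths through both = C(14, 8)·C(6, 2)·C(2, 1) = 90090. Avoid both = 705432 − 168168 − 369512 + 90090 = 257842.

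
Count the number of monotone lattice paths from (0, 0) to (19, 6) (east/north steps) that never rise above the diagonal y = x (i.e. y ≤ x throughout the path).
Number of paths = 123970

By the reflection principle (André's argument), the number of monotone paths to (19, 6) with n ≤ m that never go above y = x is C(25, 19) − C(25, 20) = 177100 − 53130 = 123970.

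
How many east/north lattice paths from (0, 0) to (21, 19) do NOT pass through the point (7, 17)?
Number of paths = 131240875920

Total paths from (0, 0) to (21, 19): C(40, 21) = 131282408400. Paths through (7, 17): (paths (0, 0) → (7, 17)) × (paths (7, 17) → (21, 19)) = C(24, 7) · C(16, 14) = 346104 · 120 = 41532480. Avoidance count = 131282408400 − 41532480 = 131240875920.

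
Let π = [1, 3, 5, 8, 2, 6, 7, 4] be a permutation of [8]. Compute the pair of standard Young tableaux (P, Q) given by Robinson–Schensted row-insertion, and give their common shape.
P = [1, 2, 4, 6, 7] / [3, 5] / [8];  Q = [1, 2, 3, 4, 7] / [5, 6] / [8];  common shape = (5, 2, 1)

Row-insert the values π_1, π_2, … into P one at a time, bumping the leftmost entry strictly greater than the inserted value down to the next row. The recording tableau Q records, in position (i, j), the step at which that cell was added to P.
  Insert 1 (step 1): P = [1];  Q = [1]
  Insert 3 (step 2): P = [1, 3];  Q = [1, 2]
  Insert 5 (step 3): P = [1, 3, 5];  Q = [1, 2, 3]
  Insert 8 (step 4): P = [1, 3, 5, 8];  Q = [1, 2, 3, 4]
  Insert 2 (step 5): P = [1, 2, 5, 8] / [3];  Q = [1, 2, 3, 4] / [5]
  Insert 6 (step 6): P = [1, 2, 5, 6] / [3, 8];  Q = [1, 2, 3, 4] / [5, 6]
  Insert 7 (step 7): P = [1, 2, 5, 6, 7] / [3, 8];  Q = [1, 2, 3, 4, 7] / [5, 6]
  Insert 4 (step 8): P = [1, 2, 4, 6, 7] / [3, 5] / [8];  Q = [1, 2, 3, 4, 7] / [5, 6] / [8]
Final shape: (5, 2, 1).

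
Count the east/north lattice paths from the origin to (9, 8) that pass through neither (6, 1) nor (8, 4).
Number of paths = 21345

Inclusion–exclusion. Total paths: C(17, 9) = 24310. Through P₁: C(7, 6)·C(10, 3) = 840. Through P₂: C(12, 8)·C(5, 1) = 2475. Since P₁ is strictly southwest of P₂, a monotone path through both must visit P₁ then P₂; paths through both = C(7, 6)·C(5, 2)·C(5, 1) = 350. Avoid both = 24310 − 840 − 2475 + 350 = 21345.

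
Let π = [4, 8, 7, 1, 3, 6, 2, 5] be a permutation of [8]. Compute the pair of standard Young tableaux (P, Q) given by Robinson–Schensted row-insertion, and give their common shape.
P = [1, 2, 5] / [3, 6] / [4, 7] / [8];  Q = [1, 2, 6] / [3, 5] / [4, 8] / [7];  common shape = (3, 2, 2, 1)

Row-insert the values π_1, π_2, … into P one at a time, bumping the leftmost entry strictly greater than the inserted value down to the next row. The recording tableau Q records, in position (i, j), the step at which that cell was added to P.
  Insert 4 (step 1): P = [4];  Q = [1]
  Insert 8 (step 2): P = [4, 8];  Q = [1, 2]
  Insert 7 (step 3): P = [4, 7] / [8];  Q = [1, 2] / [3]
  Insert 1 (step 4): P = [1, 7] / [4] / [8];  Q = [1, 2] / [3] / [4]
  Insert 3 (step 5): P = [1, 3] / [4, 7] / [8];  Q = [1, 2] / [3, 5] / [4]
  Insert 6 (step 6): P = [1, 3, 6] / [4, 7] / [8];  Q = [1, 2, 6] / [3, 5] / [4]
  Insert 2 (step 7): P = [1, 2, 6] / [3, 7] / [4] / [8];  Q = [1, 2, 6] / [3, 5] / [4] / [7]
  Insert 5 (step 8): P = [1, 2, 5] / [3, 6] / [4, 7] / [8];  Q = [1, 2, 6] / [3, 5] / [4, 8] / [7]
Final shape: (3, 2, 2, 1).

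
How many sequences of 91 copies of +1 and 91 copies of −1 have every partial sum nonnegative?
C_91 = 3935312233584004685417853572763349509774031680023800

These ballot sequences are counted by the Catalan number C_n = (1/(n + 1)) · C(2n, n). For n = 91: C_91 = (1/92) · C(182, 91) = 362048725489728431058442528694228154899210914562189600/92 = 3935312233584004685417853572763349509774031680023800.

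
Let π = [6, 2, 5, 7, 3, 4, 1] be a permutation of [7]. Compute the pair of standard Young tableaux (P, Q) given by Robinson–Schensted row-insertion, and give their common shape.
P = [1, 3, 4] / [2, 7] / [5] / [6];  Q = [1, 3, 4] / [2, 6] / [5] / [7];  common shape = (3, 2, 1, 1)

Row-insert the values π_1, π_2, … into P one at a time, bumping the leftmost entry strictly greater than the inserted value down to the next row. The recording tableau Q records, in position (i, j), the step at which that cell was added to P.
  Insert 6 (step 1): P = [6];  Q = [1]
  Insert 2 (step 2): P = [2] / [6];  Q = [1] / [2]
  Insert 5 (step 3): P = [2, 5] / [6];  Q = [1, 3] / [2]
  Insert 7 (step 4): P = [2, 5, 7] / [6];  Q = [1, 3, 4] / [2]
  Insert 3 (step 5): P = [2, 3, 7] / [5] / [6];  Q = [1, 3, 4] / [2] / [5]
  Insert 4 (step 6): P = [2, 3, 4] / [5, 7] / [6];  Q = [1, 3, 4] / [2, 6] / [5]
  Insert 1 (step 7): P = [1, 3, 4] / [2, 7] / [5] / [6];  Q = [1, 3, 4] / [2, 6] / [5] / [7]
Final shape: (3, 2, 1, 1).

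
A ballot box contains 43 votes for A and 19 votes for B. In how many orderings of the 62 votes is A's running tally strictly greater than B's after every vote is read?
Strict-lead orderings = 1657580519271600

Total orderings of the 62 votes with 43 for A: C(62, 43) = 4282083008118300. By the Bertrand ballot formula (Cycle Lemma / reflection principle), the number of orderings in which A is strictly ahead of B throughout is (p − q)/(p + q) · C(p + q, p) = (43 − 19)/(43 + 19) · 4282083008118300 = 1657580519271600.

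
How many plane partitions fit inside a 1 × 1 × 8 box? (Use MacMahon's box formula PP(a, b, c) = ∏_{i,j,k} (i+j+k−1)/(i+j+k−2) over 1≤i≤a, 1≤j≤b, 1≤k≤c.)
PP(1, 1, 8) = 9

Evaluate the triple product over i = 1..1, j = 1..1, k = 1..8. The factors are (2/1) · (3/2) · (4/3) · (5/4) · (6/5) · (7/6) · (8/7) · (9/8). The numerators and denominators telescope so the product is an integer; carrying out the multiplication exactly gives PP(1, 1, 8) = 9.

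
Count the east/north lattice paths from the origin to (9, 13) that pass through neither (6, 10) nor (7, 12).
Number of paths = 258168

Inclusion–exclusion. Total paths: C(22, 9) = 497420. Through P₁: C(16, 6)·C(6, 3) = 160160. Through P₂: C(19, 7)·C(3, 2) = 151164. Since P₁ is strictly southwest of P₂, a monotone path through both must visit P₁ then P₂; paths through both = C(16, 6)·C(3, 1)·C(3, 2) = 72072. Avoid both = 497420 − 160160 − 151164 + 72072 = 258168.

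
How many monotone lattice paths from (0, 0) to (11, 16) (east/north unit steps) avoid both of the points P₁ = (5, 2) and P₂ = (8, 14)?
Number of paths = 9121785

Inclusion–exclusion. Total paths: C(27, 11) = 13037895. Through P₁: C(7, 5)·C(20, 6) = 813960. Through P₂: C(22, 8)·C(5, 3) = 3197700. Since P₁ is strictly southwest of P₂, a monotone path through both must visit P₁ then P₂; paths through both = C(7, 5)·C(15, 3)·C(5, 3) = 95550. Avoid both = 13037895 − 813960 − 3197700 + 95550 = 9121785.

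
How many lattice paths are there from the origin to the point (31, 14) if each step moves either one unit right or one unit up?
Number of paths = 166871334960

A monotone lattice path from (0, 0) to (31, 14) consists of 31 east steps and 14 north steps in some order, so it is determined by which 31 of the 45 steps are east. The count is C(45, 31) = 166871334960.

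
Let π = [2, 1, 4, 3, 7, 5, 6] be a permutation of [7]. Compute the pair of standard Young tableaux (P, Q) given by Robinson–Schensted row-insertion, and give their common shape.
P = [1, 3, 5, 6] / [2, 4, 7];  Q = [1, 3, 5, 7] / [2, 4, 6];  common shape = (4, 3)

Row-insert the values π_1, π_2, … into P one at a time, bumping the leftmost entry strictly greater than the inserted value down to the next row. The recording tableau Q records, in position (i, j), the step at which that cell was added to P.
  Insert 2 (step 1): P = [2];  Q = [1]
  Insert 1 (step 2): P = [1] / [2];  Q = [1] / [2]
  Insert 4 (step 3): P = [1, 4] / [2];  Q = [1, 3] / [2]
  Insert 3 (step 4): P = [1, 3] / [2, 4];  Q = [1, 3] / [2, 4]
  Insert 7 (step 5): P = [1, 3, 7] / [2, 4];  Q = [1, 3, 5] / [2, 4]
  Insert 5 (step 6): P = [1, 3, 5] / [2, 4, 7];  Q = [1, 3, 5] / [2, 4, 6]
  Insert 6 (step 7): P = [1, 3, 5, 6] / [2, 4, 7];  Q = [1, 3, 5, 7] / [2, 4, 6]
Final shape: (4, 3).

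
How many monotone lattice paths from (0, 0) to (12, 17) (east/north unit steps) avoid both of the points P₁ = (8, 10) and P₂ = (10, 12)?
Number of paths = 29389737

Inclusion–exclusion. Total paths: C(29, 12) = 51895935. Through P₁: C(18, 8)·C(11, 4) = 14440140. Through P₂: C(22, 10)·C(7, 2) = 13579566. Since P₁ is strictly southwest of P₂, a monotone path through both must visit P₁ then P₂; paths through both = C(18, 8)·C(4, 2)·C(7, 2) = 5513508. Avoid both = 51895935 − 14440140 − 13579566 + 5513508 = 29389737.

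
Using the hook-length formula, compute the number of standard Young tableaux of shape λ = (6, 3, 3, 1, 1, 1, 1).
# SYT of shape (6, 3, 3, 1, 1, 1, 1) = 429000

Hook-length formula: f^λ = n! / Π hook(c), product over all cells c of the Young diagram. For λ = (6, 3, 3, 1, 1, 1, 1), n = 16 boxes. Hook lengths by row (left-to-right, top-to-bottom): [12, 7, 6, 3, 2, 1]; [8, 3, 2]; [7, 2, 1]; [4]; [3]; [2]; [1]. Product of hooks = 48771072. So f^λ = 16! / 48771072 = 20922789888000 / 48771072 = 429000.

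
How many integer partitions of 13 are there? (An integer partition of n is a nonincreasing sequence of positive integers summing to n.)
p(13) = 101

Compute p(n) via the recurrence p(n, m) = p(n, m−1) + p(n−m, m), where p(n, m) counts partitions of n with all parts ≤ m and p(n) = p(n, n). The base cases are p(0, m) = 1 and p(n, 0) = 0 for n > 0. Filling the table yields p(13) = 101. (Euler's pentagonal recurrence is an alternative.)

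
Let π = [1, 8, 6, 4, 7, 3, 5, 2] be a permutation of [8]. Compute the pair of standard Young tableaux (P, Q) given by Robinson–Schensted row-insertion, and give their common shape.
P = [1, 2, 5] / [3, 7] / [4] / [6] / [8];  Q = [1, 2, 5] / [3, 7] / [4] / [6] / [8];  common shape = (3, 2, 1, 1, 1)

Row-insert the values π_1, π_2, … into P one at a time, bumping the leftmost entry strictly greater than the inserted value down to the next row. The recording tableau Q records, in position (i, j), the step at which that cell was added to P.
  Insert 1 (step 1): P = [1];  Q = [1]
  Insert 8 (step 2): P = [1, 8];  Q = [1, 2]
  Insert 6 (step 3): P = [1, 6] / [8];  Q = [1, 2] / [3]
  Insert 4 (step 4): P = [1, 4] / [6] / [8];  Q = [1, 2] / [3] / [4]
  Insert 7 (step 5): P = [1, 4, 7] / [6] / [8];  Q = [1, 2, 5] / [3] / [4]
  Insert 3 (step 6): P = [1, 3, 7] / [4] / [6] / [8];  Q = [1, 2, 5] / [3] / [4] / [6]
  Insert 5 (step 7): P = [1, 3, 5] / [4, 7] / [6] / [8];  Q = [1, 2, 5] / [3, 7] / [4] / [6]
  Insert 2 (step 8): P = [1, 2, 5] / [3, 7] / [4] / [6] / [8];  Q = [1, 2, 5] / [3, 7] / [4] / [6] / [8]
Final shape: (3, 2, 1, 1, 1).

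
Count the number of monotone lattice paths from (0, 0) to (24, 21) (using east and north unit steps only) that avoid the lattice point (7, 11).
Number of paths = 3505179416310

Total paths from (0, 0) to (24, 21): C(45, 24) = 3773655750150. Paths through (7, 11): (paths (0, 0) → (7, 11)) × (paths (7, 11) → (24, 21)) = C(18, 7) · C(27, 17) = 31824 · 8436285 = 268476333840. Avoidance count = 3773655750150 − 268476333840 = 3505179416310.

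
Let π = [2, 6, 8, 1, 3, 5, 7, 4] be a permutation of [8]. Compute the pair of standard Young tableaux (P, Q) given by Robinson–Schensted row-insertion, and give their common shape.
P = [1, 3, 4, 7] / [2, 5, 8] / [6];  Q = [1, 2, 3, 7] / [4, 5, 6] / [8];  common shape = (4, 3, 1)

Row-insert the values π_1, π_2, … into P one at a time, bumping the leftmost entry strictly greater than the inserted value down to the next row. The recording tableau Q records, in position (i, j), the step at which that cell was added to P.
  Insert 2 (step 1): P = [2];  Q = [1]
  Insert 6 (step 2): P = [2, 6];  Q = [1, 2]
  Insert 8 (step 3): P = [2, 6, 8];  Q = [1, 2, 3]
  Insert 1 (step 4): P = [1, 6, 8] / [2];  Q = [1, 2, 3] / [4]
  Insert 3 (step 5): P = [1, 3, 8] / [2, 6];  Q = [1, 2, 3] / [4, 5]
  Insert 5 (step 6): P = [1, 3, 5] / [2, 6, 8];  Q = [1, 2, 3] / [4, 5, 6]
  Insert 7 (step 7): P = [1, 3, 5, 7] / [2, 6, 8];  Q = [1, 2, 3, 7] / [4, 5, 6]
  Insert 4 (step 8): P = [1, 3, 4, 7] / [2, 5, 8] / [6];  Q = [1, 2, 3, 7] / [4, 5, 6] / [8]
Final shape: (4, 3, 1).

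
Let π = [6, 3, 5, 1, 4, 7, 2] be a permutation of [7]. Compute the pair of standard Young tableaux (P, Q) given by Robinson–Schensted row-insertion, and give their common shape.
P = [1, 2, 7] / [3, 4] / [5] / [6];  Q = [1, 3, 6] / [2, 5] / [4] / [7];  common shape = (3, 2, 1, 1)

Row-insert the values π_1, π_2, … into P one at a time, bumping the leftmost entry strictly greater than the inserted value down to the next row. The recording tableau Q records, in position (i, j), the step at which that cell was added to P.
  Insert 6 (step 1): P = [6];  Q = [1]
  Insert 3 (step 2): P = [3] / [6];  Q = [1] / [2]
  Insert 5 (step 3): P = [3, 5] / [6];  Q = [1, 3] / [2]
  Insert 1 (step 4): P = [1, 5] / [3] / [6];  Q = [1, 3] / [2] / [4]
  Insert 4 (step 5): P = [1, 4] / [3, 5] / [6];  Q = [1, 3] / [2, 5] / [4]
  Insert 7 (step 6): P = [1, 4, 7] / [3, 5] / [6];  Q = [1, 3, 6] / [2, 5] / [4]
  Insert 2 (step 7): P = [1, 2, 7] / [3, 4] / [5] / [6];  Q = [1, 3, 6] / [2, 5] / [4] / [7]
Final shape: (3, 2, 1, 1).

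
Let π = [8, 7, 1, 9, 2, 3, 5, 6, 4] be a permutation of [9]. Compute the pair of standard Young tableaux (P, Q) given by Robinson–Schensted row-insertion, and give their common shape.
P = [1, 2, 3, 4, 6] / [5, 9] / [7] / [8];  Q = [1, 4, 6, 7, 8] / [2, 5] / [3] / [9];  common shape = (5, 2, 1, 1)

Row-insert the values π_1, π_2, … into P one at a time, bumping the leftmost entry strictly greater than the inserted value down to the next row. The recording tableau Q records, in position (i, j), the step at which that cell was added to P.
  Insert 8 (step 1): P = [8];  Q = [1]
  Insert 7 (step 2): P = [7] / [8];  Q = [1] / [2]
  Insert 1 (step 3): P = [1] / [7] / [8];  Q = [1] / [2] / [3]
  Insert 9 (step 4): P = [1, 9] / [7] / [8];  Q = [1, 4] / [2] / [3]
  Insert 2 (step 5): P = [1, 2] / [7, 9] / [8];  Q = [1, 4] / [2, 5] / [3]
  Insert 3 (step 6): P = [1, 2, 3] / [7, 9] / [8];  Q = [1, 4, 6] / [2, 5] / [3]
  Insert 5 (step 7): P = [1, 2, 3, 5] / [7, 9] / [8];  Q = [1, 4, 6, 7] / [2, 5] / [3]
  Insert 6 (step 8): P = [1, 2, 3, 5, 6] / [7, 9] / [8];  Q = [1, 4, 6, 7, 8] / [2, 5] / [3]
  Insert 4 (step 9): P = [1, 2, 3, 4, 6] / [5, 9] / [7] / [8];  Q = [1, 4, 6, 7, 8] / [2, 5] / [3] / [9]
Final shape: (5, 2, 1, 1).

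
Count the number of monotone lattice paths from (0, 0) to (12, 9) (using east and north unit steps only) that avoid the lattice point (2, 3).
Number of paths = 213850

Total paths from (0, 0) to (12, 9): C(21, 12) = 293930. Paths through (2, 3): (paths (0, 0) → (2, 3)) × (paths (2, 3) → (12, 9)) = C(5, 2) · C(16, 10) = 10 · 8008 = 80080. Avoidance count = 293930 − 80080 = 213850.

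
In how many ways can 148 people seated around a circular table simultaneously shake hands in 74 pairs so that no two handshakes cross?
C_74 = 311496878311103321137536291518809134027240

These noncrossing handshakes are counted by the Catalan number C_n = (1/(n + 1)) · C(2n, n). For n = 74: C_74 = (1/75) · C(148, 74) = 23362265873332749085315221863910685052043000/75 = 311496878311103321137536291518809134027240.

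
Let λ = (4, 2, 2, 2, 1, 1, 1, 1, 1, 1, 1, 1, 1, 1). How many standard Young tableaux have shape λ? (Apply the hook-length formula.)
# SYT of shape (4, 2, 2, 2, 1, 1, 1, 1, 1, 1, 1, 1, 1, 1) = 250800

Hook-length formula: f^λ = n! / Π hook(c), product over all cells c of the Young diagram. For λ = (4, 2, 2, 2, 1, 1, 1, 1, 1, 1, 1, 1, 1, 1), n = 20 boxes. Hook lengths by row (left-to-right, top-to-bottom): [17, 6, 2, 1]; [14, 3]; [13, 2]; [12, 1]; [10]; [9]; [8]; [7]; [6]; [5]; [4]; [3]; [2]; [1]. Product of hooks = 9700566220800. So f^λ = 20! / 9700566220800 = 2432902008176640000 / 9700566220800 = 250800.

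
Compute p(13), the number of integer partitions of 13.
p(13) = 101

Compute p(n) via the recurrence p(n, m) = p(n, m−1) + p(n−m, m), where p(n, m) counts partitions of n with all parts ≤ m and p(n) = p(n, n). The base cases are p(0, m) = 1 and p(n, 0) = 0 for n > 0. Filling the table yields p(13) = 101. (Euler's pentagonal recurrence is an alternative.)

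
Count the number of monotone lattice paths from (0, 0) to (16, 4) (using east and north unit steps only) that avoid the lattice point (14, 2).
Number of paths = 4125

Total paths from (0, 0) to (16, 4): C(20, 16) = 4845. Paths through (14, 2): (paths (0, 0) → (14, 2)) × (paths (14, 2) → (16, 4)) = C(16, 14) · C(4, 2) = 120 · 6 = 720. Avoidance count = 4845 − 720 = 4125.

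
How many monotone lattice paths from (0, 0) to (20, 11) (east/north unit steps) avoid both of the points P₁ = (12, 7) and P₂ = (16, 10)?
Number of paths = 41989480

Inclusion–exclusion. Total paths: C(31, 20) = 84672315. Through P₁: C(19, 12)·C(12, 8) = 24942060. Through P₂: C(26, 16)·C(5, 4) = 26558675. Since P₁ is strictly southwest of P₂, a monotone path through both must visit P₁ then P₂; paths through both = C(19, 12)·C(7, 4)·C(5, 4) = 8817900. Avoid both = 84672315 − 24942060 − 26558675 + 8817900 = 41989480.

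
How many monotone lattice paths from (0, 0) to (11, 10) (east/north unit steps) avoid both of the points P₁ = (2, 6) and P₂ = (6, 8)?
Number of paths = 278453

Inclusion–exclusion. Total paths: C(21, 11) = 352716. Through P₁: C(8, 2)·C(13, 9) = 20020. Through P₂: C(14, 6)·C(7, 5) = 63063. Since P₁ is strictly southwest of P₂, a monotone path through both must visit P₁ then P₂; paths through both = C(8, 2)·C(6, 4)·C(7, 5) = 8820. Avoid both = 352716 − 20020 − 63063 + 8820 = 278453.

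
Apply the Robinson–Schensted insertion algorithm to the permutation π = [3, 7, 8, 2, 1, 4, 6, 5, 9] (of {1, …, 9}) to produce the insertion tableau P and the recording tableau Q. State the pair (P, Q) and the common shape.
P = [1, 4, 5, 9] / [2, 6, 8] / [3, 7];  Q = [1, 2, 3, 9] / [4, 6, 7] / [5, 8];  common shape = (4, 3, 2)

Row-insert the values π_1, π_2, … into P one at a time, bumping the leftmost entry strictly greater than the inserted value down to the next row. The recording tableau Q records, in position (i, j), the step at which that cell was added to P.
  Insert 3 (step 1): P = [3];  Q = [1]
  Insert 7 (step 2): P = [3, 7];  Q = [1, 2]
  Insert 8 (step 3): P = [3, 7, 8];  Q = [1, 2, 3]
  Insert 2 (step 4): P = [2, 7, 8] / [3];  Q = [1, 2, 3] / [4]
  Insert 1 (step 5): P = [1, 7, 8] / [2] / [3];  Q = [1, 2, 3] / [4] / [5]
  Insert 4 (step 6): P = [1, 4, 8] / [2, 7] / [3];  Q = [1, 2, 3] / [4, 6] / [5]
  Insert 6 (step 7): P = [1, 4, 6] / [2, 7, 8] / [3];  Q = [1, 2, 3] / [4, 6, 7] / [5]
  Insert 5 (step 8): P = [1, 4, 5] / [2, 6, 8] / [3, 7];  Q = [1, 2, 3] / [4, 6, 7] / [5, 8]
  Insert 9 (step 9): P = [1, 4, 5, 9] / [2, 6, 8] / [3, 7];  Q = [1, 2, 3, 9] / [4, 6, 7] / [5, 8]
Final shape: (4, 3, 2).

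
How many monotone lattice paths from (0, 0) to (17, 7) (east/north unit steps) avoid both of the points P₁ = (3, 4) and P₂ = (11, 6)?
Number of paths = 246697

Inclusion–exclusion. Total paths: C(24, 17) = 346104. Through P₁: C(7, 3)·C(17, 14) = 23800. Through P₂: C(17, 11)·C(7, 6) = 86632. Since P₁ is strictly southwest of P₂, a monotone path through both must visit P₁ then P₂; paths through both = C(7, 3)·C(10, 8)·C(7, 6) = 11025. Avoid both = 346104 − 23800 − 86632 + 11025 = 246697.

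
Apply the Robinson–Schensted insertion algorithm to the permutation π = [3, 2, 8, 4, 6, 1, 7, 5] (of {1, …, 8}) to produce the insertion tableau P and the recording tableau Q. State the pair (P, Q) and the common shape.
P = [1, 4, 5, 7] / [2, 6] / [3, 8];  Q = [1, 3, 5, 7] / [2, 4] / [6, 8];  common shape = (4, 2, 2)

Row-insert the values π_1, π_2, … into P one at a time, bumping the leftmost entry strictly greater than the inserted value down to the next row. The recording tableau Q records, in position (i, j), the step at which that cell was added to P.
  Insert 3 (step 1): P = [3];  Q = [1]
  Insert 2 (step 2): P = [2] / [3];  Q = [1] / [2]
  Insert 8 (step 3): P = [2, 8] / [3];  Q = [1, 3] / [2]
  Insert 4 (step 4): P = [2, 4] / [3, 8];  Q = [1, 3] / [2, 4]
  Insert 6 (step 5): P = [2, 4, 6] / [3, 8];  Q = [1, 3, 5] / [2, 4]
  Insert 1 (step 6): P = [1, 4, 6] / [2, 8] / [3];  Q = [1, 3, 5] / [2, 4] / [6]
  Insert 7 (step 7): P = [1, 4, 6, 7] / [2, 8] / [3];  Q = [1, 3, 5, 7] / [2, 4] / [6]
  Insert 5 (step 8): P = [1, 4, 5, 7] / [2, 6] / [3, 8];  Q = [1, 3, 5, 7] / [2, 4] / [6, 8]
Final shape: (4, 2, 2).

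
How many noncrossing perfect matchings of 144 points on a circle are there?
C_72 = 20276890389709399862928998568254641025700

These noncrossing handshakes are counted by the Catalan number C_n = (1/(n + 1)) · C(2n, n). For n = 72: C_72 = (1/73) · C(144, 72) = 1480212998448786189993816895482588794876100/73 = 20276890389709399862928998568254641025700.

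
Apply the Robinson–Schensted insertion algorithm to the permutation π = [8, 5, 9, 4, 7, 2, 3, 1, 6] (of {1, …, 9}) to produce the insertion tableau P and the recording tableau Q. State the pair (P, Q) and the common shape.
P = [1, 3, 6] / [2, 7] / [4, 9] / [5] / [8];  Q = [1, 3, 9] / [2, 5] / [4, 7] / [6] / [8];  common shape = (3, 2, 2, 1, 1)

Row-insert the values π_1, π_2, … into P one at a time, bumping the leftmost entry strictly greater than the inserted value down to the next row. The recording tableau Q records, in position (i, j), the step at which that cell was added to P.
  Insert 8 (step 1): P = [8];  Q = [1]
  Insert 5 (step 2): P = [5] / [8];  Q = [1] / [2]
  Insert 9 (step 3): P = [5, 9] / [8];  Q = [1, 3] / [2]
  Insert 4 (step 4): P = [4, 9] / [5] / [8];  Q = [1, 3] / [2] / [4]
  Insert 7 (step 5): P = [4, 7] / [5, 9] / [8];  Q = [1, 3] / [2, 5] / [4]
  Insert 2 (step 6): P = [2, 7] / [4, 9] / [5] / [8];  Q = [1, 3] / [2, 5] / [4] / [6]
  Insert 3 (step 7): P = [2, 3] / [4, 7] / [5, 9] / [8];  Q = [1, 3] / [2, 5] / [4, 7] / [6]
  Insert 1 (step 8): P = [1, 3] / [2, 7] / [4, 9] / [5] / [8];  Q = [1, 3] / [2, 5] / [4, 7] / [6] / [8]
  Insert 6 (step 9): P = [1, 3, 6] / [2, 7] / [4, 9] / [5] / [8];  Q = [1, 3, 9] / [2, 5] / [4, 7] / [6] / [8]
Final shape: (3, 2, 2, 1, 1).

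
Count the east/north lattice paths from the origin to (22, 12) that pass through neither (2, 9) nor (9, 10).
Number of paths = 538603145

Inclusion–exclusion. Total paths: C(34, 22) = 548354040. Through P₁: C(11, 2)·C(23, 20) = 97405. Through P₂: C(19, 9)·C(15, 13) = 9699690. Since P₁ is strictly southwest of P₂, a monotone path through both must visit P₁ then P₂; paths through both = C(11, 2)·C(8, 7)·C(15, 13) = 46200. Avoid both = 548354040 − 97405 − 9699690 + 46200 = 538603145.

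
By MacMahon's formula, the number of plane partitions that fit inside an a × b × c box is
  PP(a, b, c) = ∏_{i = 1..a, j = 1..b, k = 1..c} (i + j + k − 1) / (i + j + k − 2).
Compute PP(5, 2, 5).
PP(5, 2, 5) = 19404

Evaluate the triple product over i = 1..5, j = 1..2, k = 1..5. The factors are (2/1) · (3/2) · (4/3) · (5/4) · (6/5) · (3/2) · (4/3) · (5/4) · … (50 factors total). The numerators and denominators telescope so the product is an integer; carrying out the multiplication exactly gives PP(5, 2, 5) = 19404.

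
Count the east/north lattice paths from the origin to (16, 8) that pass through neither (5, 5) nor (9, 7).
Number of paths = 582463

Inclusion–exclusion. Total paths: C(24, 16) = 735471. Through P₁: C(10, 5)·C(14, 11) = 91728. Through P₂: C(16, 9)·C(8, 7) = 91520. Since P₁ is strictly southwest of P₂, a monotone path through both must visit P₁ then P₂; paths through both = C(10, 5)·C(6, 4)·C(8, 7) = 30240. Avoid both = 735471 − 91728 − 91520 + 30240 = 582463.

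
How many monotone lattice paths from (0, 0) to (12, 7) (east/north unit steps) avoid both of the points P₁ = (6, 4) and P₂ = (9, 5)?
Number of paths = 21128

Inclusion–exclusion. Total paths: C(19, 12) = 50388. Through P₁: C(10, 6)·C(9, 6) = 17640. Through P₂: C(14, 9)·C(5, 3) = 20020. Since P₁ is strictly southwest of P₂, a monotone path through both must visit P₁ then P₂; paths through both = C(10, 6)·C(4, 3)·C(5, 3) = 8400. Avoid both = 50388 − 17640 − 20020 + 8400 = 21128.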